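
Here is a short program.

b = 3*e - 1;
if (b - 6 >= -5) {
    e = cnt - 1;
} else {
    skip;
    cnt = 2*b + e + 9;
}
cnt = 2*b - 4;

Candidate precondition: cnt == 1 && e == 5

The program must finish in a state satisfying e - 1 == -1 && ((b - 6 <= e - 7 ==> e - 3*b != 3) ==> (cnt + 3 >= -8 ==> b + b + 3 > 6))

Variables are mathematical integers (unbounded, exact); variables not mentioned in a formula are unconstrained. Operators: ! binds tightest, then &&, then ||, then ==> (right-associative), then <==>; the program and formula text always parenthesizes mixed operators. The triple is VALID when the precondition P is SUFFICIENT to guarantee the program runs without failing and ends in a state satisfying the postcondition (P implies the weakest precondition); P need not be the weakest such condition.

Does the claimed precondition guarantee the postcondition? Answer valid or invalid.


Working backward. After the program, the postcondition e - 1 == -1 && ((b - 6 <= e - 7 ==> e - 3*b != 3) ==> (cnt + 3 >= -8 ==> b + b + 3 > 6)) must hold; in canonical form it is e == 0 && ((b <= e - 1 ==> e != 3*b + 3) ==> (cnt >= -11 ==> 2*b > 3)).
Before cnt := 2*b - 4: e == 0 && ((b <= e - 1 ==> e != 3*b + 3) ==> (2*b >= -7 ==> 2*b > 3))
Then branch requires cnt == 1 && ((b <= cnt - 2 ==> cnt != 3*b + 4) ==> (2*b >= -7 ==> 2*b > 3)); else branch requires e == 0 && ((b <= e - 1 ==> e != 3*b + 3) ==> (2*b >= -7 ==> 2*b > 3)).
Before the if: (b >= 1 ==> (cnt == 1 && ((b <= cnt - 2 ==> cnt != 3*b + 4) ==> (2*b >= -7 ==> 2*b > 3)))) && ((!(b >= 1)) ==> (e == 0 && ((b <= e - 1 ==> e != 3*b + 3) ==> (2*b >= -7 ==> 2*b > 3))))
Before b := 3*e - 1: (3*e >= 2 ==> (cnt == 1 && ((3*e <= cnt - 1 ==> cnt != 9*e + 1) ==> (6*e >= -5 ==> 6*e > 5)))) && ((!(3*e >= 2)) ==> (e == 0 && ((2*e <= 0 ==> 8*e != 0) ==> (6*e >= -5 ==> 6*e > 5))))
The weakest precondition is (3*e >= 2 ==> (cnt == 1 && ((3*e <= cnt - 1 ==> cnt != 9*e + 1) ==> (6*e >= -5 ==> 6*e > 5)))) && ((!(3*e >= 2)) ==> (e == 0 && ((2*e <= 0 ==> 8*e != 0) ==> (6*e >= -5 ==> 6*e > 5)))).
Check whether cnt == 1 && e == 5 implies it.
Every state satisfying the precondition satisfies the weakest precondition: the implication holds.
Answer: valid


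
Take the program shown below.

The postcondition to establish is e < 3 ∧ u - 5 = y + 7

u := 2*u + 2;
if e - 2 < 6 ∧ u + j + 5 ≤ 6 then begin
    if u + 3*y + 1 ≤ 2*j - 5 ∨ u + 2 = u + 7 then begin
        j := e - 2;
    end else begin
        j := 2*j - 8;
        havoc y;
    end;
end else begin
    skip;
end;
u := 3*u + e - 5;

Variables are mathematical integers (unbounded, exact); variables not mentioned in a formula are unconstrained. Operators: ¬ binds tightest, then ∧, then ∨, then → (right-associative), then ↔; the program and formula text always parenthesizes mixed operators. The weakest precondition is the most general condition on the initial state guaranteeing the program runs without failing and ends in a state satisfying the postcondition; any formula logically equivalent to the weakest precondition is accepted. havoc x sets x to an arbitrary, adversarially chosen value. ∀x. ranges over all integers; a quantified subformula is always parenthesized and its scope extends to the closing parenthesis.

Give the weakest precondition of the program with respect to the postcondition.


Working backward. After the program, the postcondition e < 3 ∧ u - 5 = y + 7 must hold; in canonical form it is e < 3 ∧ u = y + 12.
Before u := 3*u + e - 5: e < 3 ∧ e + 3*u = y + 17
Then branch requires (u + 3*y ≤ 2*j - 6 → (e < 3 ∧ e + 3*u = y + 17)) ∧ ((¬(u + 3*y ≤ 2*j - 6)) → (∀y_1. (e < 3 ∧ e + 3*u = y_1 + 17))); else branch requires e < 3 ∧ e + 3*u = y + 17.
Before the if: ((e < 8 ∧ j + u ≤ 1) → ((u + 3*y ≤ 2*j - 6 → (e < 3 ∧ e + 3*u = y + 17)) ∧ ((¬(u + 3*y ≤ 2*j - 6)) → (∀y_1. (e < 3 ∧ e + 3*u = y_1 + 17))))) ∧ ((¬(e < 8 ∧ j + u ≤ 1)) → (e < 3 ∧ e + 3*u = y + 17))
Before u := 2*u + 2: ((e < 8 ∧ j + 2*u ≤ -1) → ((2*u + 3*y ≤ 2*j - 8 → (e < 3 ∧ e + 6*u = y + 11)) ∧ ((¬(2*u + 3*y ≤ 2*j - 8)) → (∀y_1. (e < 3 ∧ e + 6*u = y_1 + 11))))) ∧ ((¬(e < 8 ∧ j + 2*u ≤ -1)) → (e < 3 ∧ e + 6*u = y + 11))
Answer: WP = ((e < 8 ∧ j + 2*u ≤ -1) → ((2*u + 3*y ≤ 2*j - 8 → (e < 3 ∧ e + 6*u = y + 11)) ∧ ((¬(2*u + 3*y ≤ 2*j - 8)) → (∀y_1. (e < 3 ∧ e + 6*u = y_1 + 11))))) ∧ ((¬(e < 8 ∧ j + 2*u ≤ -1)) → (e < 3 ∧ e + 6*u = y + 11))


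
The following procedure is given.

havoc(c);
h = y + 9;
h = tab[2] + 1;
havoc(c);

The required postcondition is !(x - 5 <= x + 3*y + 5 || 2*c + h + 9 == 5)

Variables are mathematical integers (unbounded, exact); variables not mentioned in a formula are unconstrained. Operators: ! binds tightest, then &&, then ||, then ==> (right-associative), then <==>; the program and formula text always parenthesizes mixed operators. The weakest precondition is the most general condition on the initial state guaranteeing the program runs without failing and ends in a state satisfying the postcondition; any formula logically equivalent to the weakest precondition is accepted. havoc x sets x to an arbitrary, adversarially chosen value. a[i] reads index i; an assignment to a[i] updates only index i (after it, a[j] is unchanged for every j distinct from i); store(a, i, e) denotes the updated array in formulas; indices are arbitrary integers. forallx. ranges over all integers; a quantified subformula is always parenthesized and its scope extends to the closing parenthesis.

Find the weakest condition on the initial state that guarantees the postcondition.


Working backward. After the program, the postcondition !(x - 5 <= x + 3*y + 5 || 2*c + h + 9 == 5) must hold; in canonical form it is !(3*y >= -10 || 2*c + h == -4).
Before havoc c: forall c_1. (!(3*y >= -10 || 2*c_1 + h == -4))
Before h := tab[2] + 1: forall c_1. (!(3*y >= -10 || tab[2] + 2*c_1 == -5))
Before h := y + 9: forall c_1. (!(3*y >= -10 || tab[2] + 2*c_1 == -5))
Before havoc c: forall c_1. (!(3*y >= -10 || tab[2] + 2*c_1 == -5))
Answer: WP = forall c_1. (!(3*y >= -10 || tab[2] + 2*c_1 == -5))


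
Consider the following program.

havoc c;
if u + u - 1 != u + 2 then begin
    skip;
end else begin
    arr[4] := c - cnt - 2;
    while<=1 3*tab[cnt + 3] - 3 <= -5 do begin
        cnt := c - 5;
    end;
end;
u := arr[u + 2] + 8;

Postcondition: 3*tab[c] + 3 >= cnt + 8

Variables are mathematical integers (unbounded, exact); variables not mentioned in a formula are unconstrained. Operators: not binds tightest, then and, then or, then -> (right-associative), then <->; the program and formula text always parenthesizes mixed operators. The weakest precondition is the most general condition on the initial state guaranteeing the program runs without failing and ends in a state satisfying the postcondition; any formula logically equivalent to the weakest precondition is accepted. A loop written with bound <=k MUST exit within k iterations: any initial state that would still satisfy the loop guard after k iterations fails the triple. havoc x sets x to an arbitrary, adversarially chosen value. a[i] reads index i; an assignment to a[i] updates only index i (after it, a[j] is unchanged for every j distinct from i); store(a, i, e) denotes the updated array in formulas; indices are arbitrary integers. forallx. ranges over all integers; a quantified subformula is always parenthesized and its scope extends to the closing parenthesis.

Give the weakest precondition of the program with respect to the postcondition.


Working backward. After the program, the postcondition 3*tab[c] + 3 >= cnt + 8 must hold; in canonical form it is 3*tab[c] >= cnt + 5.
Before u := arr[u + 2] + 8: 3*tab[c] >= cnt + 5
Then branch requires 3*tab[c] >= cnt + 5; else branch requires (3*tab[cnt + 3] <= -2 -> ((not (3*tab[c - 2] <= -2)) and 3*tab[c] >= c)) and ((not (3*tab[cnt + 3] <= -2)) -> 3*tab[c] >= cnt + 5).
Before the if: (u != 3 -> 3*tab[c] >= cnt + 5) and ((not (u != 3)) -> ((3*tab[cnt + 3] <= -2 -> ((not (3*tab[c - 2] <= -2)) and 3*tab[c] >= c)) and ((not (3*tab[cnt + 3] <= -2)) -> 3*tab[c] >= cnt + 5)))
Before havoc c: forall c_1. ((u != 3 -> 3*tab[c_1] >= cnt + 5) and ((not (u != 3)) -> ((3*tab[cnt + 3] <= -2 -> ((not (3*tab[c_1 - 2] <= -2)) and 3*tab[c_1] >= c_1)) and ((not (3*tab[cnt + 3] <= -2)) -> 3*tab[c_1] >= cnt + 5))))
Answer: WP = forall c_1. ((u != 3 -> 3*tab[c_1] >= cnt + 5) and ((not (u != 3)) -> ((3*tab[cnt + 3] <= -2 -> ((not (3*tab[c_1 - 2] <= -2)) and 3*tab[c_1] >= c_1)) and ((not (3*tab[cnt + 3] <= -2)) -> 3*tab[c_1] >= cnt + 5))))


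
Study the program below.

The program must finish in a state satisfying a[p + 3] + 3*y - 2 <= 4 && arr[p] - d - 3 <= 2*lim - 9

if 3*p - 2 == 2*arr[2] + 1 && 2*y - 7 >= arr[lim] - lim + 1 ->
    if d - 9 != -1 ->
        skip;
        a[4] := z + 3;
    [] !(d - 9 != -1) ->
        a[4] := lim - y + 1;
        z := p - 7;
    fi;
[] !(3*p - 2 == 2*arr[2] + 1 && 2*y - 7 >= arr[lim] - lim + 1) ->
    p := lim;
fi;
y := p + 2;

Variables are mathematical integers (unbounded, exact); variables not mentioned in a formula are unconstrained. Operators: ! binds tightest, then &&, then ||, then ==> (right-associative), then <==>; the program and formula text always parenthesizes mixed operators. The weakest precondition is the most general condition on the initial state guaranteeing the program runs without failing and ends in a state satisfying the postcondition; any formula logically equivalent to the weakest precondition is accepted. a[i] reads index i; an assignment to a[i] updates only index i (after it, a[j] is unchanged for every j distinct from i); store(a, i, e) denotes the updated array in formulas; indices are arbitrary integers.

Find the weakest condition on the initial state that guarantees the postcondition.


Working backward. After the program, the postcondition a[p + 3] + 3*y - 2 <= 4 && arr[p] - d - 3 <= 2*lim - 9 must hold; in canonical form it is a[p + 3] + 3*y <= 6 && arr[p] <= d + 2*lim - 6.
Before y := p + 2: a[p + 3] + 3*p <= 0 && arr[p] <= d + 2*lim - 6
Then branch requires (d != 8 ==> (store(a, 4, z + 3)[p + 3] + 3*p <= 0 && arr[p] <= d + 2*lim - 6)) && ((!(d != 8)) ==> (store(a, 4, lim - y + 1)[p + 3] + 3*p <= 0 && arr[p] <= d + 2*lim - 6)); else branch requires a[lim + 3] + 3*lim <= 0 && arr[lim] <= d + 2*lim - 6.
Before the if: ((3*p == 2*arr[2] + 3 && lim + 2*y >= arr[lim] + 8) ==> ((d != 8 ==> (store(a, 4, z + 3)[p + 3] + 3*p <= 0 && arr[p] <= d + 2*lim - 6)) && ((!(d != 8)) ==> (store(a, 4, lim - y + 1)[p + 3] + 3*p <= 0 && arr[p] <= d + 2*lim - 6)))) && ((!(3*p == 2*arr[2] + 3 && lim + 2*y >= arr[lim] + 8)) ==> (a[lim + 3] + 3*lim <= 0 && arr[lim] <= d + 2*lim - 6))
Answer: WP = ((3*p == 2*arr[2] + 3 && lim + 2*y >= arr[lim] + 8) ==> ((d != 8 ==> (store(a, 4, z + 3)[p + 3] + 3*p <= 0 && arr[p] <= d + 2*lim - 6)) && ((!(d != 8)) ==> (store(a, 4, lim - y + 1)[p + 3] + 3*p <= 0 && arr[p] <= d + 2*lim - 6)))) && ((!(3*p == 2*arr[2] + 3 && lim + 2*y >= arr[lim] + 8)) ==> (a[lim + 3] + 3*lim <= 0 && arr[lim] <= d + 2*lim - 6))


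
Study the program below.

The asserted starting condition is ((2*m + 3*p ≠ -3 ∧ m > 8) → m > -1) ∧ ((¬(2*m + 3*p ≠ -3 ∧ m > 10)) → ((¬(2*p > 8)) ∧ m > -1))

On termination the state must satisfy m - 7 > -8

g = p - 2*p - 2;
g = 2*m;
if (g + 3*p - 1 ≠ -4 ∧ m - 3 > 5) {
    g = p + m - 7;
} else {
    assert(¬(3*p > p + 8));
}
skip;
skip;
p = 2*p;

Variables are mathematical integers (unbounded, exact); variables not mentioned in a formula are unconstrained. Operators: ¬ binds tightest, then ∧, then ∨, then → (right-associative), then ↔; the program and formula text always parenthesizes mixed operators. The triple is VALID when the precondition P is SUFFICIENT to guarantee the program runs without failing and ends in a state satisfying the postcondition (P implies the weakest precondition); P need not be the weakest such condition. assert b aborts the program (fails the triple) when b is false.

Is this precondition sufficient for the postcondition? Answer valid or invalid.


Working backward. After the program, the postcondition m - 7 > -8 must hold; in canonical form it is m > -1.
Before p := 2*p: m > -1
Before skip: m > -1
Before skip: m > -1
Then branch requires m > -1; else branch requires (¬(2*p > 8)) ∧ m > -1.
Before the if: ((g + 3*p ≠ -3 ∧ m > 8) → m > -1) ∧ ((¬(g + 3*p ≠ -3 ∧ m > 8)) → ((¬(2*p > 8)) ∧ m > -1))
Before g := 2*m: ((2*m + 3*p ≠ -3 ∧ m > 8) → m > -1) ∧ ((¬(2*m + 3*p ≠ -3 ∧ m > 8)) → ((¬(2*p > 8)) ∧ m > -1))
Before g := p - 2*p - 2: ((2*m + 3*p ≠ -3 ∧ m > 8) → m > -1) ∧ ((¬(2*m + 3*p ≠ -3 ∧ m > 8)) → ((¬(2*p > 8)) ∧ m > -1))
The weakest precondition is ((2*m + 3*p ≠ -3 ∧ m > 8) → m > -1) ∧ ((¬(2*m + 3*p ≠ -3 ∧ m > 8)) → ((¬(2*p > 8)) ∧ m > -1)).
Check whether ((2*m + 3*p ≠ -3 ∧ m > 8) → m > -1) ∧ ((¬(2*m + 3*p ≠ -3 ∧ m > 10)) → ((¬(2*p > 8)) ∧ m > -1)) implies it.
Every state satisfying the precondition satisfies the weakest precondition: the implication holds.
Answer: valid


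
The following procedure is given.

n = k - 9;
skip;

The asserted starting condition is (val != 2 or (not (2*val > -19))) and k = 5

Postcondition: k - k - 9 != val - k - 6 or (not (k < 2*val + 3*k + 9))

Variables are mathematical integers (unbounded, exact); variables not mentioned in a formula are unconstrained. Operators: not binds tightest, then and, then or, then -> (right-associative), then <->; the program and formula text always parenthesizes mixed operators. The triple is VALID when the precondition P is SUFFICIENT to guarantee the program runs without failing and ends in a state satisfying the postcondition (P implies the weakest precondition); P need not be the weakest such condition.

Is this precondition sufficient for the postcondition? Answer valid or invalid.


Working backward. After the program, the postcondition k - k - 9 != val - k - 6 or (not (k < 2*val + 3*k + 9)) must hold; in canonical form it is k != val + 3 or (not (2*k + 2*val > -9)).
Before skip: k != val + 3 or (not (2*k + 2*val > -9))
Before n := k - 9: k != val + 3 or (not (2*k + 2*val > -9))
The weakest precondition is k != val + 3 or (not (2*k + 2*val > -9)).
Check whether (val != 2 or (not (2*val > -19))) and k = 5 implies it.
Every state satisfying the precondition satisfies the weakest precondition: the implication holds.
Answer: valid


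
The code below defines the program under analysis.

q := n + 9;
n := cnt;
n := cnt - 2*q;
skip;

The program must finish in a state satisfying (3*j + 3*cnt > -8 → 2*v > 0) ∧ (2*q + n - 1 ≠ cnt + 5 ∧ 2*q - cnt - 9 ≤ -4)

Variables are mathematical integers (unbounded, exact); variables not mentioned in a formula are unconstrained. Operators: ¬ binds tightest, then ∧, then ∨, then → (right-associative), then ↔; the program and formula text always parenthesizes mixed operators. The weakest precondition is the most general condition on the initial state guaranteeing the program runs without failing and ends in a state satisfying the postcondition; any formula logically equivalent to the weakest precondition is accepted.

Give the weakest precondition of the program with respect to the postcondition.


Working backward. After the program, the postcondition (3*j + 3*cnt > -8 → 2*v > 0) ∧ (2*q + n - 1 ≠ cnt + 5 ∧ 2*q - cnt - 9 ≤ -4) must hold; in canonical form it is (3*cnt + 3*j > -8 → 2*v > 0) ∧ n + 2*q ≠ cnt + 6 ∧ 2*q ≤ cnt + 5.
Before skip: (3*cnt + 3*j > -8 → 2*v > 0) ∧ n + 2*q ≠ cnt + 6 ∧ 2*q ≤ cnt + 5
Before n := cnt - 2*q: (3*cnt + 3*j > -8 → 2*v > 0) ∧ 2*q ≤ cnt + 5
Before n := cnt: (3*cnt + 3*j > -8 → 2*v > 0) ∧ 2*q ≤ cnt + 5
Before q := n + 9: (3*cnt + 3*j > -8 → 2*v > 0) ∧ 2*n ≤ cnt - 13
Answer: WP = (3*cnt + 3*j > -8 → 2*v > 0) ∧ 2*n ≤ cnt - 13


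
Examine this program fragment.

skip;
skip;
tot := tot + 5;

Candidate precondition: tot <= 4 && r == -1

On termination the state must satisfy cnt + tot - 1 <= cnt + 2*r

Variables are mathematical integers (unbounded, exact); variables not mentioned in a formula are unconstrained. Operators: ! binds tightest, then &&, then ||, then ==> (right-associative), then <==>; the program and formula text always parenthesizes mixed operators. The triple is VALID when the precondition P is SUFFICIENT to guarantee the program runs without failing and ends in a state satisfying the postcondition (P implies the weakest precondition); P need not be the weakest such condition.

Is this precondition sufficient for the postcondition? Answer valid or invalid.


Working backward. After the program, the postcondition cnt + tot - 1 <= cnt + 2*r must hold; in canonical form it is tot <= 2*r + 1.
Before tot := tot + 5: tot <= 2*r - 4
Before skip: tot <= 2*r - 4
Before skip: tot <= 2*r - 4
The weakest precondition is tot <= 2*r - 4.
Check whether tot <= 4 && r == -1 implies it.
Countermodel: at the initial state r = -1, tot = -5, the precondition holds but the weakest precondition fails.
Answer: invalid


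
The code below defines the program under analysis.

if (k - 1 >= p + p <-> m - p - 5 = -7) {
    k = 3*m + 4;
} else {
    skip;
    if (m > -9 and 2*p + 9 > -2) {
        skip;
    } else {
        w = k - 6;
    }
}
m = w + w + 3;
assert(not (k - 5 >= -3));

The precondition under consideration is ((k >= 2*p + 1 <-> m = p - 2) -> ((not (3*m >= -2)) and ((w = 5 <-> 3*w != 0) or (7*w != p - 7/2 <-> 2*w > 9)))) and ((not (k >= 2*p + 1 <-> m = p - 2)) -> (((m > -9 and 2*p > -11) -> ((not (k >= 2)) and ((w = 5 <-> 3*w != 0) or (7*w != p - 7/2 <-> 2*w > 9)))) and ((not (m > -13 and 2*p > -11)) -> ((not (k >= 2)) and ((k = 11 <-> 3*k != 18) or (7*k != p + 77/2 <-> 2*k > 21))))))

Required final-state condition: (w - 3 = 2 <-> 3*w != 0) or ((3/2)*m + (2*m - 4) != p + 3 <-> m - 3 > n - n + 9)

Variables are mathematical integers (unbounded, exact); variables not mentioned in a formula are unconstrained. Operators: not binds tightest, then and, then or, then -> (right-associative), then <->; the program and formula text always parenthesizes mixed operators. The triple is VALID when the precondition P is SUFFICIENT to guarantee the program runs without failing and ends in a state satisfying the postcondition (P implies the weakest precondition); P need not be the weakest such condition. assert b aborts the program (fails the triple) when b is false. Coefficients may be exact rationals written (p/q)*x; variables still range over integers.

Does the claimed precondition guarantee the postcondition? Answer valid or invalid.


Working backward. After the program, the postcondition (w - 3 = 2 <-> 3*w != 0) or ((3/2)*m + (2*m - 4) != p + 3 <-> m - 3 > n - n + 9) must hold; in canonical form it is (w = 5 <-> 3*w != 0) or ((7/2)*m != p + 7 <-> m > 12).
Before assert not (k - 5 >= -3): (not (k >= 2)) and ((w = 5 <-> 3*w != 0) or ((7/2)*m != p + 7 <-> m > 12))
Before m := w + w + 3: (not (k >= 2)) and ((w = 5 <-> 3*w != 0) or (7*w != p - 7/2 <-> 2*w > 9))
Then branch requires (not (3*m >= -2)) and ((w = 5 <-> 3*w != 0) or (7*w != p - 7/2 <-> 2*w > 9)); else branch requires ((m > -9 and 2*p > -11) -> ((not (k >= 2)) and ((w = 5 <-> 3*w != 0) or (7*w != p - 7/2 <-> 2*w > 9)))) and ((not (m > -9 and 2*p > -11)) -> ((not (k >= 2)) and ((k = 11 <-> 3*k != 18) or (7*k != p + 77/2 <-> 2*k > 21)))).
Before the if: ((k >= 2*p + 1 <-> m = p - 2) -> ((not (3*m >= -2)) and ((w = 5 <-> 3*w != 0) or (7*w != p - 7/2 <-> 2*w > 9)))) and ((not (k >= 2*p + 1 <-> m = p - 2)) -> (((m > -9 and 2*p > -11) -> ((not (k >= 2)) and ((w = 5 <-> 3*w != 0) or (7*w != p - 7/2 <-> 2*w > 9)))) and ((not (m > -9 and 2*p > -11)) -> ((not (k >= 2)) and ((k = 11 <-> 3*k != 18) or (7*k != p + 77/2 <-> 2*k > 21))))))
The weakest precondition is ((k >= 2*p + 1 <-> m = p - 2) -> ((not (3*m >= -2)) and ((w = 5 <-> 3*w != 0) or (7*w != p - 7/2 <-> 2*w > 9)))) and ((not (k >= 2*p + 1 <-> m = p - 2)) -> (((m > -9 and 2*p > -11) -> ((not (k >= 2)) and ((w = 5 <-> 3*w != 0) or (7*w != p - 7/2 <-> 2*w > 9)))) and ((not (m > -9 and 2*p > -11)) -> ((not (k >= 2)) and ((k = 11 <-> 3*k != 18) or (7*k != p + 77/2 <-> 2*k > 21)))))).
Check whether ((k >= 2*p + 1 <-> m = p - 2) -> ((not (3*m >= -2)) and ((w = 5 <-> 3*w != 0) or (7*w != p - 7/2 <-> 2*w > 9)))) and ((not (k >= 2*p + 1 <-> m = p - 2)) -> (((m > -9 and 2*p > -11) -> ((not (k >= 2)) and ((w = 5 <-> 3*w != 0) or (7*w != p - 7/2 <-> 2*w > 9)))) and ((not (m > -13 and 2*p > -11)) -> ((not (k >= 2)) and ((k = 11 <-> 3*k != 18) or (7*k != p + 77/2 <-> 2*k > 21)))))) implies it.
Countermodel: at the initial state k = 1, m = -9, p = 0, w = 0, the precondition holds but the weakest precondition fails.
Answer: invalid


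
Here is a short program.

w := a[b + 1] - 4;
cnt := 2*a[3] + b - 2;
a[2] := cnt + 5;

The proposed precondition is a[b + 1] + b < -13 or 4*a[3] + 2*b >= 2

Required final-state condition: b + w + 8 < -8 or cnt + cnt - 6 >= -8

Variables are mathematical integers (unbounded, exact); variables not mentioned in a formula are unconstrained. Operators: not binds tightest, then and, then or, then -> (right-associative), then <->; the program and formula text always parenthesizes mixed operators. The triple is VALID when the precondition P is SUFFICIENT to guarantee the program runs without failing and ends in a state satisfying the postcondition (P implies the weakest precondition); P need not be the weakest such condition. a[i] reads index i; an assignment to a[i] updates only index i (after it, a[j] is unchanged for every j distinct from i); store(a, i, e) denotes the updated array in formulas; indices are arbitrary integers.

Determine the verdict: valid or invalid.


Working backward. After the program, the postcondition b + w + 8 < -8 or cnt + cnt - 6 >= -8 must hold; in canonical form it is b + w < -16 or 2*cnt >= -2.
Before a[2] := cnt + 5: b + w < -16 or 2*cnt >= -2
Before cnt := 2*a[3] + b - 2: b + w < -16 or 4*a[3] + 2*b >= 2
Before w := a[b + 1] - 4: a[b + 1] + b < -12 or 4*a[3] + 2*b >= 2
The weakest precondition is a[b + 1] + b < -12 or 4*a[3] + 2*b >= 2.
Check whether a[b + 1] + b < -13 or 4*a[3] + 2*b >= 2 implies it.
Every state satisfying the precondition satisfies the weakest precondition: the implication holds.
Answer: valid


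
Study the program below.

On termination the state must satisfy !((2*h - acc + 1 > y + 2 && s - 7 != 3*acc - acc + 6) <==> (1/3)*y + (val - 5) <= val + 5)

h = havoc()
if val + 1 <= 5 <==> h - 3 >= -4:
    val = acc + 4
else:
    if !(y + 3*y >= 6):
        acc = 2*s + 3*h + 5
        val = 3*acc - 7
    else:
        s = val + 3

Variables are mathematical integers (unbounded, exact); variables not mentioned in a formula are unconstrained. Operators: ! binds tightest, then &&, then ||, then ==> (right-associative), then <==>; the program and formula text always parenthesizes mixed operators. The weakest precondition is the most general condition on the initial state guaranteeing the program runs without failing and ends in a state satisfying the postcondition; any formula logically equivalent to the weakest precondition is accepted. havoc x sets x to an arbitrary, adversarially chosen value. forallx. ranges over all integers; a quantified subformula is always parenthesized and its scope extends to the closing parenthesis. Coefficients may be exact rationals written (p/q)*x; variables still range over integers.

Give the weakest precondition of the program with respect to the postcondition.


Working backward. After the program, the postcondition !((2*h - acc + 1 > y + 2 && s - 7 != 3*acc - acc + 6) <==> (1/3)*y + (val - 5) <= val + 5) must hold; in canonical form it is !((2*h > acc + y + 1 && s != 2*acc + 13) <==> (1/3)*y <= 10).
Then branch requires !((2*h > acc + y + 1 && s != 2*acc + 13) <==> (1/3)*y <= 10); else branch requires ((!(4*y >= 6)) ==> (!((h + 2*s + y < -6 && 6*h + 3*s != -23) <==> (1/3)*y <= 10))) && (4*y >= 6 ==> (!((2*h > acc + y + 1 && val != 2*acc + 10) <==> (1/3)*y <= 10))).
Before the if: ((val <= 4 <==> h >= -1) ==> (!((2*h > acc + y + 1 && s != 2*acc + 13) <==> (1/3)*y <= 10))) && ((!(val <= 4 <==> h >= -1)) ==> (((!(4*y >= 6)) ==> (!((h + 2*s + y < -6 && 6*h + 3*s != -23) <==> (1/3)*y <= 10))) && (4*y >= 6 ==> (!((2*h > acc + y + 1 && val != 2*acc + 10) <==> (1/3)*y <= 10)))))
Before havoc h: forall h_1. (((val <= 4 <==> h_1 >= -1) ==> (!((2*h_1 > acc + y + 1 && s != 2*acc + 13) <==> (1/3)*y <= 10))) && ((!(val <= 4 <==> h_1 >= -1)) ==> (((!(4*y >= 6)) ==> (!((h_1 + 2*s + y < -6 && 6*h_1 + 3*s != -23) <==> (1/3)*y <= 10))) && (4*y >= 6 ==> (!((2*h_1 > acc + y + 1 && val != 2*acc + 10) <==> (1/3)*y <= 10))))))
Answer: WP = forall h_1. (((val <= 4 <==> h_1 >= -1) ==> (!((2*h_1 > acc + y + 1 && s != 2*acc + 13) <==> (1/3)*y <= 10))) && ((!(val <= 4 <==> h_1 >= -1)) ==> (((!(4*y >= 6)) ==> (!((h_1 + 2*s + y < -6 && 6*h_1 + 3*s != -23) <==> (1/3)*y <= 10))) && (4*y >= 6 ==> (!((2*h_1 > acc + y + 1 && val != 2*acc + 10) <==> (1/3)*y <= 10))))))


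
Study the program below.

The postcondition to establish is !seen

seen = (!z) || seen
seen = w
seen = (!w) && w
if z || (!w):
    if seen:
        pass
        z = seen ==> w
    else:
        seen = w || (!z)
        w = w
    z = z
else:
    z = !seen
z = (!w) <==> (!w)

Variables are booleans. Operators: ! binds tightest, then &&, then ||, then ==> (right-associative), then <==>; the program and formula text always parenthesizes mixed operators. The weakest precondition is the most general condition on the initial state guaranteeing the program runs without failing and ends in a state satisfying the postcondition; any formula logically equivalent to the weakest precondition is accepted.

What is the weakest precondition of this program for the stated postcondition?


Working backward. After the program, !seen must hold.
Before z := (!w) <==> (!w): !seen
Then branch requires (seen ==> (!seen)) && ((!seen) ==> (!(w || (!z)))); else branch requires !seen.
Before the if: ((z || (!w)) ==> ((seen ==> (!seen)) && ((!seen) ==> (!(w || (!z)))))) && ((!(z || (!w))) ==> (!seen))
Before seen := (!w) && w: (z || (!w)) ==> (!(w || (!z)))
Before seen := w: (z || (!w)) ==> (!(w || (!z)))
Before seen := (!z) || seen: (z || (!w)) ==> (!(w || (!z)))
Answer: WP = (z || (!w)) ==> (!(w || (!z)))


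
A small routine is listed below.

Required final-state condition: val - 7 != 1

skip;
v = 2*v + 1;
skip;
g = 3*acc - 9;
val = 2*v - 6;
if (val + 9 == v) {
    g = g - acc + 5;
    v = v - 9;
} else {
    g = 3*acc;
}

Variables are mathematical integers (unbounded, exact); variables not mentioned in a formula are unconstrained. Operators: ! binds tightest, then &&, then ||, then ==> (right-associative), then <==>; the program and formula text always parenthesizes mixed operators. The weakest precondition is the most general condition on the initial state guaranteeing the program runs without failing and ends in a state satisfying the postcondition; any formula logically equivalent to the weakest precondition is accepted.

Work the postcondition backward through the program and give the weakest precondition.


Working backward. After the program, the postcondition val - 7 != 1 must hold; in canonical form it is val != 8.
Then branch requires val != 8; else branch requires val != 8.
Before the if: (val == v - 9 ==> val != 8) && ((!(val == v - 9)) ==> val != 8)
Before val := 2*v - 6: (v == -3 ==> 2*v != 14) && ((!(v == -3)) ==> 2*v != 14)
Before g := 3*acc - 9: (v == -3 ==> 2*v != 14) && ((!(v == -3)) ==> 2*v != 14)
Before skip: (v == -3 ==> 2*v != 14) && ((!(v == -3)) ==> 2*v != 14)
Before v := 2*v + 1: (2*v == -4 ==> 4*v != 12) && ((!(2*v == -4)) ==> 4*v != 12)
Before skip: (2*v == -4 ==> 4*v != 12) && ((!(2*v == -4)) ==> 4*v != 12)
Answer: WP = (2*v == -4 ==> 4*v != 12) && ((!(2*v == -4)) ==> 4*v != 12)


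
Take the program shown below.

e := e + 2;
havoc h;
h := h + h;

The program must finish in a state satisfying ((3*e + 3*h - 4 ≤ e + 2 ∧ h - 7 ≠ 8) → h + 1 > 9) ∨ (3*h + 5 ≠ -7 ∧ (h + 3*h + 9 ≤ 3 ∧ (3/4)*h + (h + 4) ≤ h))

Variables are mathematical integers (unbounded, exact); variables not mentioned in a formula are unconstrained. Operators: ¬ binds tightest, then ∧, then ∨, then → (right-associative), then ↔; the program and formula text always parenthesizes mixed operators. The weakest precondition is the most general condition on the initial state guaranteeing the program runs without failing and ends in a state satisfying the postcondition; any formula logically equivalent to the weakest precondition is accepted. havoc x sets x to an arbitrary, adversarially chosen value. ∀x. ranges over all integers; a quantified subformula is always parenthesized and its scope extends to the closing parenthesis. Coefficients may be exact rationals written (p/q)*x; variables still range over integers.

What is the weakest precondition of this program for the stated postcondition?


Working backward. After the program, the postcondition ((3*e + 3*h - 4 ≤ e + 2 ∧ h - 7 ≠ 8) → h + 1 > 9) ∨ (3*h + 5 ≠ -7 ∧ (h + 3*h + 9 ≤ 3 ∧ (3/4)*h + (h + 4) ≤ h)) must hold; in canonical form it is ((2*e + 3*h ≤ 6 ∧ h ≠ 15) → h > 8) ∨ (3*h ≠ -12 ∧ 4*h ≤ -6 ∧ (3/4)*h ≤ -4).
Before h := h + h: ((2*e + 6*h ≤ 6 ∧ 2*h ≠ 15) → 2*h > 8) ∨ (6*h ≠ -12 ∧ 8*h ≤ -6 ∧ (3/2)*h ≤ -4)
Before havoc h: ∀h_1. (((2*e + 6*h_1 ≤ 6 ∧ 2*h_1 ≠ 15) → 2*h_1 > 8) ∨ (6*h_1 ≠ -12 ∧ 8*h_1 ≤ -6 ∧ (3/2)*h_1 ≤ -4))
Before e := e + 2: ∀h_1. (((2*e + 6*h_1 ≤ 2 ∧ 2*h_1 ≠ 15) → 2*h_1 > 8) ∨ (6*h_1 ≠ -12 ∧ 8*h_1 ≤ -6 ∧ (3/2)*h_1 ≤ -4))
Answer: WP = ∀h_1. (((2*e + 6*h_1 ≤ 2 ∧ 2*h_1 ≠ 15) → 2*h_1 > 8) ∨ (6*h_1 ≠ -12 ∧ 8*h_1 ≤ -6 ∧ (3/2)*h_1 ≤ -4))


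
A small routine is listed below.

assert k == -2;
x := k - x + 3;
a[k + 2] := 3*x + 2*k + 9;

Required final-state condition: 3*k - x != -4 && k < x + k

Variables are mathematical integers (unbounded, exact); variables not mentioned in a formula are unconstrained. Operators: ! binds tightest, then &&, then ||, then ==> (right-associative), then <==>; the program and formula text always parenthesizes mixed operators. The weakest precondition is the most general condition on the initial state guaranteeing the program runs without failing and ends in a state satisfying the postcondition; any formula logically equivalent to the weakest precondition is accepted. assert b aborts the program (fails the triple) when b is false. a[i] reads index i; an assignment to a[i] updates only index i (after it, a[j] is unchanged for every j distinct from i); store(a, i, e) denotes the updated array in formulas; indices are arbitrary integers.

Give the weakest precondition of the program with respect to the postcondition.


Working backward. After the program, the postcondition 3*k - x != -4 && k < x + k must hold; in canonical form it is 3*k != x - 4 && x > 0.
Before a[k + 2] := 3*x + 2*k + 9: 3*k != x - 4 && x > 0
Before x := k - x + 3: 2*k + x != -1 && k > x - 3
Before assert k == -2: k == -2 && 2*k + x != -1 && k > x - 3
Answer: WP = k == -2 && 2*k + x != -1 && k > x - 3


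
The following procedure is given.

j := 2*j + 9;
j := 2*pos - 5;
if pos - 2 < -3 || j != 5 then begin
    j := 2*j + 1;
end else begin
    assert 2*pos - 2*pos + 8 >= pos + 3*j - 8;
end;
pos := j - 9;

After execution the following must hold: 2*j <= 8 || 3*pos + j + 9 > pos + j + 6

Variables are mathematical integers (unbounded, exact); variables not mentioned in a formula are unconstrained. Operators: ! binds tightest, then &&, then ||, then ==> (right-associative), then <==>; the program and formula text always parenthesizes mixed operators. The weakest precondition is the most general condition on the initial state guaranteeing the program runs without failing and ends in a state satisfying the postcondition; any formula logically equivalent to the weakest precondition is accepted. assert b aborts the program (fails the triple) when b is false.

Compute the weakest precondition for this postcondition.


Working backward. After the program, the postcondition 2*j <= 8 || 3*pos + j + 9 > pos + j + 6 must hold; in canonical form it is 2*j <= 8 || 2*pos > -3.
Before pos := j - 9: 2*j <= 8 || 2*j > 15
Then branch requires 4*j <= 6 || 4*j > 13; else branch requires 3*j + pos <= 16 && (2*j <= 8 || 2*j > 15).
Before the if: ((pos < -1 || j != 5) ==> (4*j <= 6 || 4*j > 13)) && ((!(pos < -1 || j != 5)) ==> (3*j + pos <= 16 && (2*j <= 8 || 2*j > 15)))
Before j := 2*pos - 5: ((pos < -1 || 2*pos != 10) ==> (8*pos <= 26 || 8*pos > 33)) && ((!(pos < -1 || 2*pos != 10)) ==> (7*pos <= 31 && (4*pos <= 18 || 4*pos > 25)))
Before j := 2*j + 9: ((pos < -1 || 2*pos != 10) ==> (8*pos <= 26 || 8*pos > 33)) && ((!(pos < -1 || 2*pos != 10)) ==> (7*pos <= 31 && (4*pos <= 18 || 4*pos > 25)))
Answer: WP = ((pos < -1 || 2*pos != 10) ==> (8*pos <= 26 || 8*pos > 33)) && ((!(pos < -1 || 2*pos != 10)) ==> (7*pos <= 31 && (4*pos <= 18 || 4*pos > 25)))


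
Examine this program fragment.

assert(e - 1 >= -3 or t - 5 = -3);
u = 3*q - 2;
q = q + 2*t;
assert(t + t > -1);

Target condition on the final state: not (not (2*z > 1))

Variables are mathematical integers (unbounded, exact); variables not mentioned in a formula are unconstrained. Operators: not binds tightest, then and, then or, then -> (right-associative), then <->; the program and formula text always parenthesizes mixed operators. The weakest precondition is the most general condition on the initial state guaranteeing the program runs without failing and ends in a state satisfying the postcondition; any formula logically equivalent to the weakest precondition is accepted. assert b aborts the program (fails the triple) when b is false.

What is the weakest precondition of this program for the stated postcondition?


Working backward. After the program, the postcondition not (not (2*z > 1)) must hold; in canonical form it is 2*z > 1.
Before assert t + t > -1: 2*t > -1 and 2*z > 1
Before q := q + 2*t: 2*t > -1 and 2*z > 1
Before u := 3*q - 2: 2*t > -1 and 2*z > 1
Before assert e - 1 >= -3 or t - 5 = -3: (e >= -2 or t = 2) and 2*t > -1 and 2*z > 1
Answer: WP = (e >= -2 or t = 2) and 2*t > -1 and 2*z > 1


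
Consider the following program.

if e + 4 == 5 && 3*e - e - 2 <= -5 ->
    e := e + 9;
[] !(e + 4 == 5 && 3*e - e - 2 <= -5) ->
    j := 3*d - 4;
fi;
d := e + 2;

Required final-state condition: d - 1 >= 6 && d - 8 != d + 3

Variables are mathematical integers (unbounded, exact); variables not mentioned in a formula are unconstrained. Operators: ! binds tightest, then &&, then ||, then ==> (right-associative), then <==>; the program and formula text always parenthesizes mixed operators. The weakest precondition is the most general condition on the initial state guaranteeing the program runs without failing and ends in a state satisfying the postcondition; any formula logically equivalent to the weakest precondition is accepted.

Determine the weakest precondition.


Working backward. After the program, the postcondition d - 1 >= 6 && d - 8 != d + 3 must hold; in canonical form it is d >= 7.
Before d := e + 2: e >= 5
Then branch requires e >= -4; else branch requires e >= 5.
Before the if: ((e == 1 && 2*e <= -3) ==> e >= -4) && ((!(e == 1 && 2*e <= -3)) ==> e >= 5)
Answer: WP = ((e == 1 && 2*e <= -3) ==> e >= -4) && ((!(e == 1 && 2*e <= -3)) ==> e >= 5)


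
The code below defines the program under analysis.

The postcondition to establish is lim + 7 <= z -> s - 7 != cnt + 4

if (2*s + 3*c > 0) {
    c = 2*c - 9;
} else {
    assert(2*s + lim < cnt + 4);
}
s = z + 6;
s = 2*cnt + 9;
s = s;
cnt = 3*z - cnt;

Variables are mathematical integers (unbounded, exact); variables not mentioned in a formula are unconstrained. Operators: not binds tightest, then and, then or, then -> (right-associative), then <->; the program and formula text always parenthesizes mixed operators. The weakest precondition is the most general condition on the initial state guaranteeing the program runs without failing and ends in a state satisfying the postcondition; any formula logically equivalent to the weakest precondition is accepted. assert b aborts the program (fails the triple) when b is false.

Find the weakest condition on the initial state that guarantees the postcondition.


Working backward. After the program, the postcondition lim + 7 <= z -> s - 7 != cnt + 4 must hold; in canonical form it is lim <= z - 7 -> s != cnt + 11.
Before cnt := 3*z - cnt: lim <= z - 7 -> cnt + s != 3*z + 11
Before s := s: lim <= z - 7 -> cnt + s != 3*z + 11
Before s := 2*cnt + 9: lim <= z - 7 -> 3*cnt != 3*z + 2
Before s := z + 6: lim <= z - 7 -> 3*cnt != 3*z + 2
Then branch requires lim <= z - 7 -> 3*cnt != 3*z + 2; else branch requires lim + 2*s < cnt + 4 and (lim <= z - 7 -> 3*cnt != 3*z + 2).
Before the if: (3*c + 2*s > 0 -> (lim <= z - 7 -> 3*cnt != 3*z + 2)) and ((not (3*c + 2*s > 0)) -> (lim + 2*s < cnt + 4 and (lim <= z - 7 -> 3*cnt != 3*z + 2)))
Answer: WP = (3*c + 2*s > 0 -> (lim <= z - 7 -> 3*cnt != 3*z + 2)) and ((not (3*c + 2*s > 0)) -> (lim + 2*s < cnt + 4 and (lim <= z - 7 -> 3*cnt != 3*z + 2)))


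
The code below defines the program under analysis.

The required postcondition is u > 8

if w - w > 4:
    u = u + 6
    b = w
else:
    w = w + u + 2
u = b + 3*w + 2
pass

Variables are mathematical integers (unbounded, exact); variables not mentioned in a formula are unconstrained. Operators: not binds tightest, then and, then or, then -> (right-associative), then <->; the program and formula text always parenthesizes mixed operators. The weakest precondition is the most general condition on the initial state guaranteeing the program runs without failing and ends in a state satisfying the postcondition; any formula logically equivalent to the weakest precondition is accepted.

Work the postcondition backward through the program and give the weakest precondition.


Working backward. After the program, u > 8 must hold.
Before skip: u > 8
Before u := b + 3*w + 2: b + 3*w > 6
Then branch requires 4*w > 6; else branch requires b + 3*u + 3*w > 0.
Before the if: b + 3*u + 3*w > 0
Answer: WP = b + 3*u + 3*w > 0


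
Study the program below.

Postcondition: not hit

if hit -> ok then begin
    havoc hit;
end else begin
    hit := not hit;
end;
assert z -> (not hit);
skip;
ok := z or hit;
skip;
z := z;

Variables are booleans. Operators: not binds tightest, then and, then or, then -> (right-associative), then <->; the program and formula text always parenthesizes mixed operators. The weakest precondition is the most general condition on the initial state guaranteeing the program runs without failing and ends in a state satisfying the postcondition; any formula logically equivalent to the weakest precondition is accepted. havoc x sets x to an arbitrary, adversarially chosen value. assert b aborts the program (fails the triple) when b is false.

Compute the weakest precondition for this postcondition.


Working backward. After the program, not hit must hold.
Before z := z: not hit
Before skip: not hit
Before ok := z or hit: not hit
Before skip: not hit
Before assert z -> (not hit): (z -> (not hit)) and (not hit)
Then branch requires false; else branch requires (z -> hit) and hit.
Before the if: (not (hit -> ok)) and ((not (hit -> ok)) -> ((z -> hit) and hit))
Answer: WP = (not (hit -> ok)) and ((not (hit -> ok)) -> ((z -> hit) and hit))


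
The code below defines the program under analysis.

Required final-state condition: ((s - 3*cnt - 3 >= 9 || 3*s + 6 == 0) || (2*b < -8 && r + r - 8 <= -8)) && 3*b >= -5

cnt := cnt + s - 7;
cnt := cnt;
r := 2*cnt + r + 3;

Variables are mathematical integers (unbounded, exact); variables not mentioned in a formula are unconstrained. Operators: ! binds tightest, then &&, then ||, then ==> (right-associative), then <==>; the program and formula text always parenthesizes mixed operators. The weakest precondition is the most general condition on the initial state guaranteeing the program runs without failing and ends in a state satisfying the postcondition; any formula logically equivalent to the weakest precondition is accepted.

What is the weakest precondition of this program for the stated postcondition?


Working backward. After the program, the postcondition ((s - 3*cnt - 3 >= 9 || 3*s + 6 == 0) || (2*b < -8 && r + r - 8 <= -8)) && 3*b >= -5 must hold; in canonical form it is (s >= 3*cnt + 12 || 3*s == -6 || (2*b < -8 && 2*r <= 0)) && 3*b >= -5.
Before r := 2*cnt + r + 3: (s >= 3*cnt + 12 || 3*s == -6 || (2*b < -8 && 4*cnt + 2*r <= -6)) && 3*b >= -5
Before cnt := cnt: (s >= 3*cnt + 12 || 3*s == -6 || (2*b < -8 && 4*cnt + 2*r <= -6)) && 3*b >= -5
Before cnt := cnt + s - 7: (3*cnt + 2*s <= 9 || 3*s == -6 || (2*b < -8 && 4*cnt + 2*r + 4*s <= 22)) && 3*b >= -5
Answer: WP = (3*cnt + 2*s <= 9 || 3*s == -6 || (2*b < -8 && 4*cnt + 2*r + 4*s <= 22)) && 3*b >= -5
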